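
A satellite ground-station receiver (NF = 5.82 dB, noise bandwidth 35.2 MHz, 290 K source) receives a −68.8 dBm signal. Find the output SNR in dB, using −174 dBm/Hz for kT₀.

Noise floor: N = −174 + 10 log₁₀(B) + NF
10 log₁₀(3.52×10⁷) = 75.47 dB
N = −174 + 75.47 + 5.82 = −92.71 dBm
SNR = P_sig − N = −68.8 − (−92.71) = 23.91 dB → 23.9 dB

23.9 dB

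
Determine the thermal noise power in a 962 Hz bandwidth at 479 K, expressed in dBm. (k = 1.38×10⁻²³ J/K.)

−142.0 dBm

P_n = kTB = 1.38×10⁻²³ × 479 × 9.62×10² = 6.36×10⁻¹⁸ W
In dBm: 10 log₁₀(6.36×10⁻¹⁸ / 10⁻³) = −142.0 dBm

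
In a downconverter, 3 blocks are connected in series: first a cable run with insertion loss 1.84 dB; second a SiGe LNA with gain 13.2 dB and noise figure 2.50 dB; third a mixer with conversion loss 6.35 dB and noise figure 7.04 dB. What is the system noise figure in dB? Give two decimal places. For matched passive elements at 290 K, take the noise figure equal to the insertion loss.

Convert to linear (a loss of L dB is a gain of −L dB): F_i = 10^(NF_i/10), G_i = 10^(G_i,dB/10)
  Stage 1: F_1 = 10^(1.84/10) = 1.528, G_1 = 10^(−1.84/10) = 0.6546
  Stage 2: F_2 = 10^(2.50/10) = 1.778, G_2 = 10^(13.2/10) = 20.89
  Stage 3: F_3 = 10^(7.04/10) = 5.058, G_3 = 10^(−6.35/10) = 0.2317
Friis cascade:
  F = 1.528 + (1.778 − 1)/0.6546 + (5.058 − 1)/13.68 = 3.013
NF = 10 log₁₀(3.013) = 4.79 dB

4.79 dB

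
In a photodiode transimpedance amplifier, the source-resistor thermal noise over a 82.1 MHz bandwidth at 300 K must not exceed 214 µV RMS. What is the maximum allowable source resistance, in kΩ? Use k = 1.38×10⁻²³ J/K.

33.7 kΩ

Johnson–Nyquist: V_n = √(4kTRB) ⇒ R = V_n² / (4kTB)
4kTB = 4 × 1.38×10⁻²³ × 300 × 8.21×10⁷ = 1.36×10⁻¹²
R = (2.14×10⁻⁴)² / 1.36×10⁻¹² = 3.37×10⁴ Ω = 33.7 kΩ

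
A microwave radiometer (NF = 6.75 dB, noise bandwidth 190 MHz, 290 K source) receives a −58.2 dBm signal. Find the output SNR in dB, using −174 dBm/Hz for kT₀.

Noise floor: N = −174 + 10 log₁₀(B) + NF
10 log₁₀(1.90×10⁸) = 82.79 dB
N = −174 + 82.79 + 6.75 = −84.46 dBm
SNR = P_sig − N = −58.2 − (−84.46) = 26.26 dB → 26.3 dB

26.3 dB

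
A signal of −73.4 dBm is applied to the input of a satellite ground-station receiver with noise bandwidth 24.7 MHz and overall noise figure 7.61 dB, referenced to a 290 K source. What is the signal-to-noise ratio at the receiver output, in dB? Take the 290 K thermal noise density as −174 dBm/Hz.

Noise floor: N = −174 + 10 log₁₀(B) + NF
10 log₁₀(2.47×10⁷) = 73.93 dB
N = −174 + 73.93 + 7.61 = −92.46 dBm
SNR = P_sig − N = −73.4 − (−92.46) = 19.06 dB → 19.1 dB

19.1 dB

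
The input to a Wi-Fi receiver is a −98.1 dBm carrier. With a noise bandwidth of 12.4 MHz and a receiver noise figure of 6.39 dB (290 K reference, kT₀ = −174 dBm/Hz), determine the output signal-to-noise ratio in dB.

Noise floor: N = −174 + 10 log₁₀(B) + NF
10 log₁₀(1.24×10⁷) = 70.93 dB
N = −174 + 70.93 + 6.39 = −96.68 dBm
SNR = P_sig − N = −98.1 − (−96.68) = −1.42 dB → −1.4 dB

−1.4 dB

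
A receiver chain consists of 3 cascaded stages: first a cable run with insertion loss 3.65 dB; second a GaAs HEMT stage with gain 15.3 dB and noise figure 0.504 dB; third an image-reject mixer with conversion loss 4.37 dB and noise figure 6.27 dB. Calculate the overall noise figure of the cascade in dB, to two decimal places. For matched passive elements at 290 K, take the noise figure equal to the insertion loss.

Convert to linear (a loss of L dB is a gain of −L dB): F_i = 10^(NF_i/10), G_i = 10^(G_i,dB/10)
  Stage 1: F_1 = 10^(3.65/10) = 2.317, G_1 = 10^(−3.65/10) = 0.4315
  Stage 2: F_2 = 10^(0.504/10) = 1.123, G_2 = 10^(15.3/10) = 33.88
  Stage 3: F_3 = 10^(6.27/10) = 4.236, G_3 = 10^(−4.37/10) = 0.3656
Friis cascade:
  F = 2.317 + (1.123 − 1)/0.4315 + (4.236 − 1)/14.62 = 2.824
NF = 10 log₁₀(2.824) = 4.51 dB

4.51 dB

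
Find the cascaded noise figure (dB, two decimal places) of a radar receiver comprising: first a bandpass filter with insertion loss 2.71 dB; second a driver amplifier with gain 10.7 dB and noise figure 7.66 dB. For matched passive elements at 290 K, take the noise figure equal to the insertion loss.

10.37 dB

Convert to linear (a loss of L dB is a gain of −L dB): F_i = 10^(NF_i/10), G_i = 10^(G_i,dB/10)
  Stage 1: F_1 = 10^(2.71/10) = 1.866, G_1 = 10^(−2.71/10) = 0.5358
  Stage 2: F_2 = 10^(7.66/10) = 5.834, G_2 = 10^(10.7/10) = 11.75
Friis cascade:
  F = 1.866 + (5.834 − 1)/0.5358 = 10.89
NF = 10 log₁₀(10.89) = 10.37 dB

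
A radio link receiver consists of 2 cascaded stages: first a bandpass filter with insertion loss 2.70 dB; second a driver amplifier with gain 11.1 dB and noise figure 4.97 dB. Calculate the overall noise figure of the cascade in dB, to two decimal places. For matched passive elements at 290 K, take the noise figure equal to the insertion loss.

7.67 dB

Convert to linear (a loss of L dB is a gain of −L dB): F_i = 10^(NF_i/10), G_i = 10^(G_i,dB/10)
  Stage 1: F_1 = 10^(2.70/10) = 1.862, G_1 = 10^(−2.70/10) = 0.5370
  Stage 2: F_2 = 10^(4.97/10) = 3.141, G_2 = 10^(11.1/10) = 12.88
Friis cascade:
  F = 1.862 + (3.141 − 1)/0.5370 = 5.848
NF = 10 log₁₀(5.848) = 7.67 dB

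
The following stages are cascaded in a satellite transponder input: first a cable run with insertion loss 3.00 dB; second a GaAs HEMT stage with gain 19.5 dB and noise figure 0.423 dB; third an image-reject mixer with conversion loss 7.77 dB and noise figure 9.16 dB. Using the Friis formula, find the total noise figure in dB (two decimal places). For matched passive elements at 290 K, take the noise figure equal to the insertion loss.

Convert to linear (a loss of L dB is a gain of −L dB): F_i = 10^(NF_i/10), G_i = 10^(G_i,dB/10)
  Stage 1: F_1 = 10^(3.00/10) = 1.995, G_1 = 10^(−3.00/10) = 0.5012
  Stage 2: F_2 = 10^(0.423/10) = 1.102, G_2 = 10^(19.5/10) = 89.13
  Stage 3: F_3 = 10^(9.16/10) = 8.241, G_3 = 10^(−7.77/10) = 0.1671
Friis cascade:
  F = 1.995 + (1.102 − 1)/0.5012 + (8.241 − 1)/44.67 = 2.361
NF = 10 log₁₀(2.361) = 3.73 dB

3.73 dB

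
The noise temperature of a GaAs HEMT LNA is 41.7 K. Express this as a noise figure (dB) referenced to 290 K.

0.583 dB

F = 1 + T_e/T₀ = 1 + 41.7/290 = 1.14379
NF = 10 log₁₀(1.14379) = 0.583 dB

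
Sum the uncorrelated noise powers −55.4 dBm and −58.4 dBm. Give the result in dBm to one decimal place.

Convert to linear, add, convert back:
P₁ = 2.88×10⁻⁹ W, P₂ = 1.45×10⁻⁹ W
P_tot = 4.33×10⁻⁹ W → 10 log₁₀(P_tot / 10⁻³) = −53.6 dBm

−53.6 dBm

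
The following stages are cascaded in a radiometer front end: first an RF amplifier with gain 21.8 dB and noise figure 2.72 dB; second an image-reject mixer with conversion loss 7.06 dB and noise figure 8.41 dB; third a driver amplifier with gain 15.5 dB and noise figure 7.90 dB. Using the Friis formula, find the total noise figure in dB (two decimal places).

3.19 dB

Convert to linear (a loss of L dB is a gain of −L dB): F_i = 10^(NF_i/10), G_i = 10^(G_i,dB/10)
  Stage 1: F_1 = 10^(2.72/10) = 1.871, G_1 = 10^(21.8/10) = 151.4
  Stage 2: F_2 = 10^(8.41/10) = 6.934, G_2 = 10^(−7.06/10) = 0.1968
  Stage 3: F_3 = 10^(7.90/10) = 6.166, G_3 = 10^(15.5/10) = 35.48
Friis cascade:
  F = 1.871 + (6.934 − 1)/151.4 + (6.166 − 1)/29.79 = 2.083
NF = 10 log₁₀(2.083) = 3.19 dB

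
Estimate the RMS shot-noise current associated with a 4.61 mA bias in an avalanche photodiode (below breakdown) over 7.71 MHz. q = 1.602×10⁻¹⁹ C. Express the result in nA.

I_n = √(2qI·B)
2qI·B = 2 × 1.602×10⁻¹⁹ × 4.61×10⁻³ × 7.71×10⁶ = 1.14×10⁻¹⁴ A²
I_n = √(1.14×10⁻¹⁴) = 1.07×10⁻⁷ A = 107 nA

107 nA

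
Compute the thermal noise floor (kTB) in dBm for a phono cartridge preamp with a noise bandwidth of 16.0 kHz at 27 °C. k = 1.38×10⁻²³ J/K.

T = 27 °C + 273.15 = 300.15 K
P_n = kTB = 1.38×10⁻²³ × 300.15 × 1.60×10⁴ = 6.63×10⁻¹⁷ W
In dBm: 10 log₁₀(6.63×10⁻¹⁷ / 10⁻³) = −131.8 dBm

−131.8 dBm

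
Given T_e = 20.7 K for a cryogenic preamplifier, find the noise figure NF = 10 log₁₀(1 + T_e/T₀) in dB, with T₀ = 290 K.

F = 1 + T_e/T₀ = 1 + 20.7/290 = 1.07138
NF = 10 log₁₀(1.07138) = 0.299 dB

0.299 dB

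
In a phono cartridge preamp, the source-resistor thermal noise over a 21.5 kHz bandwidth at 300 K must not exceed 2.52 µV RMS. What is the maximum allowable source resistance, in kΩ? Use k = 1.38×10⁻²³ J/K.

Johnson–Nyquist: V_n = √(4kTRB) ⇒ R = V_n² / (4kTB)
4kTB = 4 × 1.38×10⁻²³ × 300 × 2.15×10⁴ = 3.56×10⁻¹⁶
R = (2.52×10⁻⁶)² / 3.56×10⁻¹⁶ = 1.78×10⁴ Ω = 17.8 kΩ

17.8 kΩ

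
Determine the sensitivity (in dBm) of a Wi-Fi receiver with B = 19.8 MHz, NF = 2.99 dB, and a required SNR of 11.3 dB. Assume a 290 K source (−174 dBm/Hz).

−86.7 dBm

Sensitivity = −174 + 10 log₁₀(B) + NF + SNR_min
= −174 + 72.97 + 2.99 + 11.3
= −86.74 dBm → −86.7 dBm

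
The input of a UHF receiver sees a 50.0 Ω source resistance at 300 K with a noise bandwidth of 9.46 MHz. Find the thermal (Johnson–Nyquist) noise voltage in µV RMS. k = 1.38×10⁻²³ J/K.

2.80 µV

V_n = √(4kTRB)
4kTRB = 4 × 1.38×10⁻²³ × 300 × 5.00×10¹ × 9.46×10⁶ = 7.83×10⁻¹² V²
V_n = √(7.83×10⁻¹²) = 2.80×10⁻⁶ V = 2.80 µV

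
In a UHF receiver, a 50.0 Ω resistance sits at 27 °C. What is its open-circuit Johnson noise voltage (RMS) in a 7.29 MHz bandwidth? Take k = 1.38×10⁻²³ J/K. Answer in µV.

2.46 µV

T = 27 °C + 273.15 = 300.15 K
V_n = √(4kTRB)
4kTRB = 4 × 1.38×10⁻²³ × 300.15 × 5.00×10¹ × 7.29×10⁶ = 6.04×10⁻¹² V²
V_n = √(6.04×10⁻¹²) = 2.46×10⁻⁶ V = 2.46 µV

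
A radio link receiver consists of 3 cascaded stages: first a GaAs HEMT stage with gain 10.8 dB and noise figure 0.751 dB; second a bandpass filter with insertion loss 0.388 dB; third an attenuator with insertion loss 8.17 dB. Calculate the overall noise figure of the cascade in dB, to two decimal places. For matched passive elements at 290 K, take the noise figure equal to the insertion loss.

2.31 dB

Convert to linear (a loss of L dB is a gain of −L dB): F_i = 10^(NF_i/10), G_i = 10^(G_i,dB/10)
  Stage 1: F_1 = 10^(0.751/10) = 1.189, G_1 = 10^(10.8/10) = 12.02
  Stage 2: F_2 = 10^(0.388/10) = 1.093, G_2 = 10^(−0.388/10) = 0.9145
  Stage 3: F_3 = 10^(8.17/10) = 6.561, G_3 = 10^(−8.17/10) = 0.1524
Friis cascade:
  F = 1.189 + (1.093 − 1)/12.02 + (6.561 − 1)/11.00 = 1.702
NF = 10 log₁₀(1.702) = 2.31 dB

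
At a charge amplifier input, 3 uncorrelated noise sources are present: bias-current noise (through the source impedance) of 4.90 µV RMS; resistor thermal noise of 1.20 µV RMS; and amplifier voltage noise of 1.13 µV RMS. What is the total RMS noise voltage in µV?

Uncorrelated sources add in power (mean-square): V_tot = √(ΣV_i²)
V_tot = √[(4.90×10⁻⁶)² + (1.20×10⁻⁶)² + (1.13×10⁻⁶)²] = 5.17×10⁻⁶ V = 5.17 µV

5.17 µV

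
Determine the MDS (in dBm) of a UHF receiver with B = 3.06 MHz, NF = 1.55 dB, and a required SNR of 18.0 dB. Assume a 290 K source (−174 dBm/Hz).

Sensitivity = −174 + 10 log₁₀(B) + NF + SNR_min
= −174 + 64.86 + 1.55 + 18.0
= −89.59 dBm → −89.6 dBm

−89.6 dBm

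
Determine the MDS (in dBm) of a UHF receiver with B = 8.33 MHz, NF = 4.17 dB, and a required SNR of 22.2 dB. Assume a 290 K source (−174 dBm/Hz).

Sensitivity = −174 + 10 log₁₀(B) + NF + SNR_min
= −174 + 69.21 + 4.17 + 22.2
= −78.42 dBm → −78.4 dBm

−78.4 dBm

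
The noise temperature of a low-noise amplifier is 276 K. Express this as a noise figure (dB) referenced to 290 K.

F = 1 + T_e/T₀ = 1 + 276/290 = 1.95172
NF = 10 log₁₀(1.95172) = 2.90 dB

2.90 dB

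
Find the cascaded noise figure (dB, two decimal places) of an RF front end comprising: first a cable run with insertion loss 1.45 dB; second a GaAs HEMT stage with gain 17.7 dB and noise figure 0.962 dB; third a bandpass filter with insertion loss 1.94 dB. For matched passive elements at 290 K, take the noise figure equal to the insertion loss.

2.45 dB

Convert to linear (a loss of L dB is a gain of −L dB): F_i = 10^(NF_i/10), G_i = 10^(G_i,dB/10)
  Stage 1: F_1 = 10^(1.45/10) = 1.396, G_1 = 10^(−1.45/10) = 0.7161
  Stage 2: F_2 = 10^(0.962/10) = 1.248, G_2 = 10^(17.7/10) = 58.88
  Stage 3: F_3 = 10^(1.94/10) = 1.563, G_3 = 10^(−1.94/10) = 0.6397
Friis cascade:
  F = 1.396 + (1.248 − 1)/0.7161 + (1.563 − 1)/42.17 = 1.756
NF = 10 log₁₀(1.756) = 2.45 dB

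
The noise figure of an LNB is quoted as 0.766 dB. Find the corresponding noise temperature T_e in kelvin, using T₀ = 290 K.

55.9 K

F = 10^(0.766/10) = 1.19289
T_e = (F − 1)·T₀ = (1.19289 − 1) × 290 = 55.9 K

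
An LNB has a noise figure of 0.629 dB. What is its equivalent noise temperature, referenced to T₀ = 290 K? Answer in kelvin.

F = 10^(0.629/10) = 1.15585
T_e = (F − 1)·T₀ = (1.15585 − 1) × 290 = 45.2 K

45.2 K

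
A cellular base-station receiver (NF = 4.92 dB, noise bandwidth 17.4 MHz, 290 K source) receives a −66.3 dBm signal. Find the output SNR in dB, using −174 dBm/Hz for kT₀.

30.4 dB

Noise floor: N = −174 + 10 log₁₀(B) + NF
10 log₁₀(1.74×10⁷) = 72.41 dB
N = −174 + 72.41 + 4.92 = −96.67 dBm
SNR = P_sig − N = −66.3 − (−96.67) = 30.37 dB → 30.4 dB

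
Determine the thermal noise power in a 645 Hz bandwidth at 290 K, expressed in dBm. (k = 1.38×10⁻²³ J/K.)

−145.9 dBm

P_n = kTB = 1.38×10⁻²³ × 290 × 6.45×10² = 2.58×10⁻¹⁸ W
In dBm: 10 log₁₀(2.58×10⁻¹⁸ / 10⁻³) = −145.9 dBm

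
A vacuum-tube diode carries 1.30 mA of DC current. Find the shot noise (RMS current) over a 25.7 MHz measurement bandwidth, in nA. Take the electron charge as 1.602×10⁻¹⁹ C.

I_n = √(2qI·B)
2qI·B = 2 × 1.602×10⁻¹⁹ × 1.30×10⁻³ × 2.57×10⁷ = 1.07×10⁻¹⁴ A²
I_n = √(1.07×10⁻¹⁴) = 1.03×10⁻⁷ A = 103 nA

103 nA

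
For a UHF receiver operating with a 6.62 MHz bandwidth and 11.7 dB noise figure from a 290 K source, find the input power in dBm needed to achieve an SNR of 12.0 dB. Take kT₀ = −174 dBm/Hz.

−82.1 dBm

Sensitivity = −174 + 10 log₁₀(B) + NF + SNR_min
= −174 + 68.21 + 11.7 + 12.0
= −82.09 dBm → −82.1 dBm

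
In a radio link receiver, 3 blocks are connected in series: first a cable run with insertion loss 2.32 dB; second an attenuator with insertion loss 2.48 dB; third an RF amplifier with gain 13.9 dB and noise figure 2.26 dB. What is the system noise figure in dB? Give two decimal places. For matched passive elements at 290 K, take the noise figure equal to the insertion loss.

7.06 dB

Convert to linear (a loss of L dB is a gain of −L dB): F_i = 10^(NF_i/10), G_i = 10^(G_i,dB/10)
  Stage 1: F_1 = 10^(2.32/10) = 1.706, G_1 = 10^(−2.32/10) = 0.5861
  Stage 2: F_2 = 10^(2.48/10) = 1.770, G_2 = 10^(−2.48/10) = 0.5649
  Stage 3: F_3 = 10^(2.26/10) = 1.683, G_3 = 10^(13.9/10) = 24.55
Friis cascade:
  F = 1.706 + (1.770 − 1)/0.5861 + (1.683 − 1)/0.3311 = 5.082
NF = 10 log₁₀(5.082) = 7.06 dB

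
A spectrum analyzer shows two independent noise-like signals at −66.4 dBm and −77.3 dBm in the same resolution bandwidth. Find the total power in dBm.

Convert to linear, add, convert back:
P₁ = 2.29×10⁻¹⁰ W, P₂ = 1.86×10⁻¹¹ W
P_tot = 2.48×10⁻¹⁰ W → 10 log₁₀(P_tot / 10⁻³) = −66.1 dBm

−66.1 dBm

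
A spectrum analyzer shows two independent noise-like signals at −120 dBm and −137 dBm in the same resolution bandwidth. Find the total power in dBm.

−119.9 dBm

Convert to linear, add, convert back:
P₁ = 1.00×10⁻¹⁵ W, P₂ = 2.00×10⁻¹⁷ W
P_tot = 1.02×10⁻¹⁵ W → 10 log₁₀(P_tot / 10⁻³) = −119.9 dBm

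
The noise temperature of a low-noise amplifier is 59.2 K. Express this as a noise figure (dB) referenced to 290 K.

0.807 dB

F = 1 + T_e/T₀ = 1 + 59.2/290 = 1.20414
NF = 10 log₁₀(1.20414) = 0.807 dB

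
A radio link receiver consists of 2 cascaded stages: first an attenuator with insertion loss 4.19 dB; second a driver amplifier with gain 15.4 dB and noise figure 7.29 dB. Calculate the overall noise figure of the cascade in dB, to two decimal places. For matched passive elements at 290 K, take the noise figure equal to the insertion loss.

Convert to linear (a loss of L dB is a gain of −L dB): F_i = 10^(NF_i/10), G_i = 10^(G_i,dB/10)
  Stage 1: F_1 = 10^(4.19/10) = 2.624, G_1 = 10^(−4.19/10) = 0.3811
  Stage 2: F_2 = 10^(7.29/10) = 5.358, G_2 = 10^(15.4/10) = 34.67
Friis cascade:
  F = 2.624 + (5.358 − 1)/0.3811 = 14.06
NF = 10 log₁₀(14.06) = 11.48 dB

11.48 dB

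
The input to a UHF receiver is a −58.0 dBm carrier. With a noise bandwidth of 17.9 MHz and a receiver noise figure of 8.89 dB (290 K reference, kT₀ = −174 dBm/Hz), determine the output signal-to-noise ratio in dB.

34.6 dB

Noise floor: N = −174 + 10 log₁₀(B) + NF
10 log₁₀(1.79×10⁷) = 72.53 dB
N = −174 + 72.53 + 8.89 = −92.58 dBm
SNR = P_sig − N = −58.0 − (−92.58) = 34.58 dB → 34.6 dB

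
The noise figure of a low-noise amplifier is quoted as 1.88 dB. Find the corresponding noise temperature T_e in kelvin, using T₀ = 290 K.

F = 10^(1.88/10) = 1.5417
T_e = (F − 1)·T₀ = (1.5417 − 1) × 290 = 157 K

157 K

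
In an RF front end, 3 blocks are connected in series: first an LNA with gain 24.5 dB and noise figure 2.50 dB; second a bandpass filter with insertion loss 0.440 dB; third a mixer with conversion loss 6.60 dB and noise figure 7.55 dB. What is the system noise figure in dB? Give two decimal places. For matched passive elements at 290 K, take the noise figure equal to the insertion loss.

Convert to linear (a loss of L dB is a gain of −L dB): F_i = 10^(NF_i/10), G_i = 10^(G_i,dB/10)
  Stage 1: F_1 = 10^(2.50/10) = 1.778, G_1 = 10^(24.5/10) = 281.8
  Stage 2: F_2 = 10^(0.440/10) = 1.107, G_2 = 10^(−0.440/10) = 0.9036
  Stage 3: F_3 = 10^(7.55/10) = 5.689, G_3 = 10^(−6.60/10) = 0.2188
Friis cascade:
  F = 1.778 + (1.107 − 1)/281.8 + (5.689 − 1)/254.7 = 1.797
NF = 10 log₁₀(1.797) = 2.55 dB

2.55 dB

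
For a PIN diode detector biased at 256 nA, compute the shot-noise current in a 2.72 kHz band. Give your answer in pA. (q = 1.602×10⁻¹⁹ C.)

I_n = √(2qI·B)
2qI·B = 2 × 1.602×10⁻¹⁹ × 2.56×10⁻⁷ × 2.72×10³ = 2.23×10⁻²² A²
I_n = √(2.23×10⁻²²) = 1.49×10⁻¹¹ A = 14.9 pA

14.9 pA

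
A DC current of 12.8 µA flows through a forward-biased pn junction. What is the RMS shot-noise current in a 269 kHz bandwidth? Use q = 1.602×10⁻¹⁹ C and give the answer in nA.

I_n = √(2qI·B)
2qI·B = 2 × 1.602×10⁻¹⁹ × 1.28×10⁻⁵ × 2.69×10⁵ = 1.10×10⁻¹⁸ A²
I_n = √(1.10×10⁻¹⁸) = 1.05×10⁻⁹ A = 1.05 nA

1.05 nA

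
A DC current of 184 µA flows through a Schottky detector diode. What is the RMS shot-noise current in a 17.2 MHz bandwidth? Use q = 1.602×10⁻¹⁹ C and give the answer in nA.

I_n = √(2qI·B)
2qI·B = 2 × 1.602×10⁻¹⁹ × 1.84×10⁻⁴ × 1.72×10⁷ = 1.01×10⁻¹⁵ A²
I_n = √(1.01×10⁻¹⁵) = 3.18×10⁻⁸ A = 31.8 nA

31.8 nA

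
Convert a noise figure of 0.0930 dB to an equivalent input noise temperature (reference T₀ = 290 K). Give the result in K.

F = 10^(0.0930/10) = 1.02164
T_e = (F − 1)·T₀ = (1.02164 − 1) × 290 = 6.28 K

6.28 K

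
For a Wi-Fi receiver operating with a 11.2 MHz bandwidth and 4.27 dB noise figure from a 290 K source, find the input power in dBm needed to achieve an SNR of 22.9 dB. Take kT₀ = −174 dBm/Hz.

−76.3 dBm

Sensitivity = −174 + 10 log₁₀(B) + NF + SNR_min
= −174 + 70.49 + 4.27 + 22.9
= −76.34 dBm → −76.3 dBm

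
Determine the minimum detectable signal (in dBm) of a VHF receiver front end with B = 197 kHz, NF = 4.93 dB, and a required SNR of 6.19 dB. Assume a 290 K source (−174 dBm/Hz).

−109.9 dBm

Sensitivity = −174 + 10 log₁₀(B) + NF + SNR_min
= −174 + 52.94 + 4.93 + 6.19
= −109.94 dBm → −109.9 dBm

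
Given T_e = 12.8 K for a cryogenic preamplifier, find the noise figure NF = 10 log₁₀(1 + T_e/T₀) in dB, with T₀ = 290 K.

F = 1 + T_e/T₀ = 1 + 12.8/290 = 1.04414
NF = 10 log₁₀(1.04414) = 0.188 dB

0.188 dB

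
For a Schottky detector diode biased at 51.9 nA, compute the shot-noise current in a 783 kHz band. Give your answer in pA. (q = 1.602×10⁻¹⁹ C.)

114 pA

I_n = √(2qI·B)
2qI·B = 2 × 1.602×10⁻¹⁹ × 5.19×10⁻⁸ × 7.83×10⁵ = 1.30×10⁻²⁰ A²
I_n = √(1.30×10⁻²⁰) = 1.14×10⁻¹⁰ A = 114 pA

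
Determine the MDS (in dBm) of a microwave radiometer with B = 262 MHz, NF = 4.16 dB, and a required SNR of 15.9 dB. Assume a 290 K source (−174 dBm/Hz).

Sensitivity = −174 + 10 log₁₀(B) + NF + SNR_min
= −174 + 84.18 + 4.16 + 15.9
= −69.76 dBm → −69.8 dBm

−69.8 dBm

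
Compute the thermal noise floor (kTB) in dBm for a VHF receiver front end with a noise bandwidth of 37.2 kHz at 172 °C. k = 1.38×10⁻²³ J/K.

−126.4 dBm

T = 172 °C + 273.15 = 445.15 K
P_n = kTB = 1.38×10⁻²³ × 445.15 × 3.72×10⁴ = 2.29×10⁻¹⁶ W
In dBm: 10 log₁₀(2.29×10⁻¹⁶ / 10⁻³) = −126.4 dBm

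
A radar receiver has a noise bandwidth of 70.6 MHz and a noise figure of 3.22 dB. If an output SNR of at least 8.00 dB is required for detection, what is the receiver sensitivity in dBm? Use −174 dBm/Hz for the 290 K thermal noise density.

Sensitivity = −174 + 10 log₁₀(B) + NF + SNR_min
= −174 + 78.49 + 3.22 + 8.00
= −84.29 dBm → −84.3 dBm

−84.3 dBm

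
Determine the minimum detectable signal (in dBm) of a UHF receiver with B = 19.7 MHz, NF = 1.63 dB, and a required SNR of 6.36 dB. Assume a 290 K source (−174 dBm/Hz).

Sensitivity = −174 + 10 log₁₀(B) + NF + SNR_min
= −174 + 72.94 + 1.63 + 6.36
= −93.07 dBm → −93.1 dBm

−93.1 dBm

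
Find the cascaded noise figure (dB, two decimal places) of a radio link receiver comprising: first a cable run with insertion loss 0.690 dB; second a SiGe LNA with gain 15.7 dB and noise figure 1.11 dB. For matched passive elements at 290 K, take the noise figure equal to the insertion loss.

1.80 dB

Convert to linear (a loss of L dB is a gain of −L dB): F_i = 10^(NF_i/10), G_i = 10^(G_i,dB/10)
  Stage 1: F_1 = 10^(0.690/10) = 1.172, G_1 = 10^(−0.690/10) = 0.8531
  Stage 2: F_2 = 10^(1.11/10) = 1.291, G_2 = 10^(15.7/10) = 37.15
Friis cascade:
  F = 1.172 + (1.291 − 1)/0.8531 = 1.514
NF = 10 log₁₀(1.514) = 1.80 dB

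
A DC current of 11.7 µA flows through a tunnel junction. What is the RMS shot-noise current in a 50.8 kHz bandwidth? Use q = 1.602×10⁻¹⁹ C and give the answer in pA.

436 pA

I_n = √(2qI·B)
2qI·B = 2 × 1.602×10⁻¹⁹ × 1.17×10⁻⁵ × 5.08×10⁴ = 1.90×10⁻¹⁹ A²
I_n = √(1.90×10⁻¹⁹) = 4.36×10⁻¹⁰ A = 436 pA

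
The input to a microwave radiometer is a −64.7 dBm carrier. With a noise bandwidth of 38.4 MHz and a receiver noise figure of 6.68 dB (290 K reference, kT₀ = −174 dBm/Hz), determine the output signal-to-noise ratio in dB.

Noise floor: N = −174 + 10 log₁₀(B) + NF
10 log₁₀(3.84×10⁷) = 75.84 dB
N = −174 + 75.84 + 6.68 = −91.48 dBm
SNR = P_sig − N = −64.7 − (−91.48) = 26.78 dB → 26.8 dB

26.8 dB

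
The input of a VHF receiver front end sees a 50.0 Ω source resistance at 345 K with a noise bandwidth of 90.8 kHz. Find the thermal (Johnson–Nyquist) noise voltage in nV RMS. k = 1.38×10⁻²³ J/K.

V_n = √(4kTRB)
4kTRB = 4 × 1.38×10⁻²³ × 345 × 5.00×10¹ × 9.08×10⁴ = 8.65×10⁻¹⁴ V²
V_n = √(8.65×10⁻¹⁴) = 2.94×10⁻⁷ V = 294 nV

294 nV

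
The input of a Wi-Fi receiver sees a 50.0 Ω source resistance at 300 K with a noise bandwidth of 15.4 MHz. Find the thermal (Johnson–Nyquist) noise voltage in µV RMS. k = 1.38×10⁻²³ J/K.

3.57 µV

V_n = √(4kTRB)
4kTRB = 4 × 1.38×10⁻²³ × 300 × 5.00×10¹ × 1.54×10⁷ = 1.28×10⁻¹¹ V²
V_n = √(1.28×10⁻¹¹) = 3.57×10⁻⁶ V = 3.57 µV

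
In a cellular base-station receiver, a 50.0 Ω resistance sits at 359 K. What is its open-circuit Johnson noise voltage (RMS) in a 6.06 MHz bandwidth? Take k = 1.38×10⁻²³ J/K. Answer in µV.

2.45 µV

V_n = √(4kTRB)
4kTRB = 4 × 1.38×10⁻²³ × 359 × 5.00×10¹ × 6.06×10⁶ = 6.00×10⁻¹² V²
V_n = √(6.00×10⁻¹²) = 2.45×10⁻⁶ V = 2.45 µV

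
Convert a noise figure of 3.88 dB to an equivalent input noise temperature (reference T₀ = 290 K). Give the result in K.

F = 10^(3.88/10) = 2.44343
T_e = (F − 1)·T₀ = (2.44343 − 1) × 290 = 419 K

419 K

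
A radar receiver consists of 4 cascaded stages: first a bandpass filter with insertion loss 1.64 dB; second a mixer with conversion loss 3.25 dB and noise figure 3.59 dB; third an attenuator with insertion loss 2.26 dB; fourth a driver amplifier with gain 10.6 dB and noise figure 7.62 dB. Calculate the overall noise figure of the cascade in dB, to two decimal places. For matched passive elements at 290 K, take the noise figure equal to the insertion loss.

Convert to linear (a loss of L dB is a gain of −L dB): F_i = 10^(NF_i/10), G_i = 10^(G_i,dB/10)
  Stage 1: F_1 = 10^(1.64/10) = 1.459, G_1 = 10^(−1.64/10) = 0.6855
  Stage 2: F_2 = 10^(3.59/10) = 2.286, G_2 = 10^(−3.25/10) = 0.4732
  Stage 3: F_3 = 10^(2.26/10) = 1.683, G_3 = 10^(−2.26/10) = 0.5943
  Stage 4: F_4 = 10^(7.62/10) = 5.781, G_4 = 10^(10.6/10) = 11.48
Friis cascade:
  F = 1.459 + (2.286 − 1)/0.6855 + (1.683 − 1)/0.3243 + (5.781 − 1)/0.1928 = 30.24
NF = 10 log₁₀(30.24) = 14.81 dB

14.81 dB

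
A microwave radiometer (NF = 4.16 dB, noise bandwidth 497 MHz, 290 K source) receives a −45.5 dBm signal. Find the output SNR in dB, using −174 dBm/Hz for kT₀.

Noise floor: N = −174 + 10 log₁₀(B) + NF
10 log₁₀(4.97×10⁸) = 86.96 dB
N = −174 + 86.96 + 4.16 = −82.88 dBm
SNR = P_sig − N = −45.5 − (−82.88) = 37.38 dB → 37.4 dB

37.4 dB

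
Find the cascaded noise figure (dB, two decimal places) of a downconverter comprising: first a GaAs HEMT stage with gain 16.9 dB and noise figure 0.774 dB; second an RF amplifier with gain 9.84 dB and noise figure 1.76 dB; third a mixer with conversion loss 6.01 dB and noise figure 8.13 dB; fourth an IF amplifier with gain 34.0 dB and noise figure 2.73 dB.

0.88 dB

Convert to linear (a loss of L dB is a gain of −L dB): F_i = 10^(NF_i/10), G_i = 10^(G_i,dB/10)
  Stage 1: F_1 = 10^(0.774/10) = 1.195, G_1 = 10^(16.9/10) = 48.98
  Stage 2: F_2 = 10^(1.76/10) = 1.500, G_2 = 10^(9.84/10) = 9.638
  Stage 3: F_3 = 10^(8.13/10) = 6.501, G_3 = 10^(−6.01/10) = 0.2506
  Stage 4: F_4 = 10^(2.73/10) = 1.875, G_4 = 10^(34.0/10) = 2512
Friis cascade:
  F = 1.195 + (1.500 − 1)/48.98 + (6.501 − 1)/472.1 + (1.875 − 1)/118.3 = 1.224
NF = 10 log₁₀(1.224) = 0.88 dB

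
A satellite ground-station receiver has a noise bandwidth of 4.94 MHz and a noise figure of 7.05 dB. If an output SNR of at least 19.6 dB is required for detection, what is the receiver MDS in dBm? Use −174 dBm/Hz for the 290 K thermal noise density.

Sensitivity = −174 + 10 log₁₀(B) + NF + SNR_min
= −174 + 66.94 + 7.05 + 19.6
= −80.41 dBm → −80.4 dBm

−80.4 dBm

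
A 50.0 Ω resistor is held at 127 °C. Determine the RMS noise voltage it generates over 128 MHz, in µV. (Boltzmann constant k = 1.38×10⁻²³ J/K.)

11.9 µV

T = 127 °C + 273.15 = 400.15 K
V_n = √(4kTRB)
4kTRB = 4 × 1.38×10⁻²³ × 400.15 × 5.00×10¹ × 1.28×10⁸ = 1.41×10⁻¹⁰ V²
V_n = √(1.41×10⁻¹⁰) = 1.19×10⁻⁵ V = 11.9 µV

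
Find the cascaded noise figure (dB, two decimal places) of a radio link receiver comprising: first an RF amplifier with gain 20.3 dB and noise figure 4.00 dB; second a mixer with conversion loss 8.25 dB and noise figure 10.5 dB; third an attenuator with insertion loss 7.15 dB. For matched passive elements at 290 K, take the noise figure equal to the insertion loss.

4.58 dB

Convert to linear (a loss of L dB is a gain of −L dB): F_i = 10^(NF_i/10), G_i = 10^(G_i,dB/10)
  Stage 1: F_1 = 10^(4.00/10) = 2.512, G_1 = 10^(20.3/10) = 107.2
  Stage 2: F_2 = 10^(10.5/10) = 11.22, G_2 = 10^(−8.25/10) = 0.1496
  Stage 3: F_3 = 10^(7.15/10) = 5.188, G_3 = 10^(−7.15/10) = 0.1928
Friis cascade:
  F = 2.512 + (11.22 − 1)/107.2 + (5.188 − 1)/16.03 = 2.868
NF = 10 log₁₀(2.868) = 4.58 dB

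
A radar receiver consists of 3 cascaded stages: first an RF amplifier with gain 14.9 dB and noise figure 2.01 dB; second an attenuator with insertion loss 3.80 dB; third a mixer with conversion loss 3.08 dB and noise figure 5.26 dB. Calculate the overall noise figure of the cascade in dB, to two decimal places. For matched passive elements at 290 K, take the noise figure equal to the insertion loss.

Convert to linear (a loss of L dB is a gain of −L dB): F_i = 10^(NF_i/10), G_i = 10^(G_i,dB/10)
  Stage 1: F_1 = 10^(2.01/10) = 1.589, G_1 = 10^(14.9/10) = 30.90
  Stage 2: F_2 = 10^(3.80/10) = 2.399, G_2 = 10^(−3.80/10) = 0.4169
  Stage 3: F_3 = 10^(5.26/10) = 3.357, G_3 = 10^(−3.08/10) = 0.4920
Friis cascade:
  F = 1.589 + (2.399 − 1)/30.90 + (3.357 − 1)/12.88 = 1.817
NF = 10 log₁₀(1.817) = 2.59 dB

2.59 dB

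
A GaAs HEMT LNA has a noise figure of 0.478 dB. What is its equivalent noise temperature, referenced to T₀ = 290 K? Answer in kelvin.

33.7 K

F = 10^(0.478/10) = 1.11635
T_e = (F − 1)·T₀ = (1.11635 − 1) × 290 = 33.7 K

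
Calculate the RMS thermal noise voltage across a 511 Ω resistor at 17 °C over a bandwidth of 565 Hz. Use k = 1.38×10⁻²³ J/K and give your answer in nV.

68.0 nV

T = 17 °C + 273.15 = 290.15 K
V_n = √(4kTRB)
4kTRB = 4 × 1.38×10⁻²³ × 290.15 × 5.11×10² × 5.65×10² = 4.62×10⁻¹⁵ V²
V_n = √(4.62×10⁻¹⁵) = 6.80×10⁻⁸ V = 68.0 nV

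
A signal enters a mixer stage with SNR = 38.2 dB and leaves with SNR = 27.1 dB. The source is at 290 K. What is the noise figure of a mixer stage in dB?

NF (dB) = SNR_in(dB) − SNR_out(dB) when the source is at T₀
NF = 38.2 − 27.1 = 11.1 dB

11.1 dB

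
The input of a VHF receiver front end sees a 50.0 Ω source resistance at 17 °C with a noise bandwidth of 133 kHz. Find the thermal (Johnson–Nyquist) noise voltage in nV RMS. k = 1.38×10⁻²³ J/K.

326 nV

T = 17 °C + 273.15 = 290.15 K
V_n = √(4kTRB)
4kTRB = 4 × 1.38×10⁻²³ × 290.15 × 5.00×10¹ × 1.33×10⁵ = 1.07×10⁻¹³ V²
V_n = √(1.07×10⁻¹³) = 3.26×10⁻⁷ V = 326 nV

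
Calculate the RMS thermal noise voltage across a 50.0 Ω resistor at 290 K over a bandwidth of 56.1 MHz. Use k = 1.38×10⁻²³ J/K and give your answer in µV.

6.70 µV

V_n = √(4kTRB)
4kTRB = 4 × 1.38×10⁻²³ × 290 × 5.00×10¹ × 5.61×10⁷ = 4.49×10⁻¹¹ V²
V_n = √(4.49×10⁻¹¹) = 6.70×10⁻⁶ V = 6.70 µV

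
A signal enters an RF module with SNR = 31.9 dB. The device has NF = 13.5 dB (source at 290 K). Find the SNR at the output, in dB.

18.4 dB

By definition F = SNR_in/SNR_out, so in dB: SNR_out = SNR_in − NF
SNR_out = 31.9 − 13.5 = 18.4 dB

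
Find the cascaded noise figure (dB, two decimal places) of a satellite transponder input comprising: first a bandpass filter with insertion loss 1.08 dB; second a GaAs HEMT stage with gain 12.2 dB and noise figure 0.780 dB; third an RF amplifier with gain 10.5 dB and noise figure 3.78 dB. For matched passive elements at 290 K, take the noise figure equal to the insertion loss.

Convert to linear (a loss of L dB is a gain of −L dB): F_i = 10^(NF_i/10), G_i = 10^(G_i,dB/10)
  Stage 1: F_1 = 10^(1.08/10) = 1.282, G_1 = 10^(−1.08/10) = 0.7798
  Stage 2: F_2 = 10^(0.780/10) = 1.197, G_2 = 10^(12.2/10) = 16.60
  Stage 3: F_3 = 10^(3.78/10) = 2.388, G_3 = 10^(10.5/10) = 11.22
Friis cascade:
  F = 1.282 + (1.197 − 1)/0.7798 + (2.388 − 1)/12.94 = 1.642
NF = 10 log₁₀(1.642) = 2.15 dB

2.15 dB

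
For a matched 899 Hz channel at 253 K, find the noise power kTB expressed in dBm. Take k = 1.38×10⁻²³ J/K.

−145.0 dBm

P_n = kTB = 1.38×10⁻²³ × 253 × 8.99×10² = 3.14×10⁻¹⁸ W
In dBm: 10 log₁₀(3.14×10⁻¹⁸ / 10⁻³) = −145.0 dBm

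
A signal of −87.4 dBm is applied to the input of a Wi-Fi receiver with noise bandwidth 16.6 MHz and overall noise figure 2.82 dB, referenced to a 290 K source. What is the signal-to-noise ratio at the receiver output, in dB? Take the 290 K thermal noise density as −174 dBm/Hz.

Noise floor: N = −174 + 10 log₁₀(B) + NF
10 log₁₀(1.66×10⁷) = 72.2 dB
N = −174 + 72.2 + 2.82 = −98.98 dBm
SNR = P_sig − N = −87.4 − (−98.98) = 11.58 dB → 11.6 dB

11.6 dB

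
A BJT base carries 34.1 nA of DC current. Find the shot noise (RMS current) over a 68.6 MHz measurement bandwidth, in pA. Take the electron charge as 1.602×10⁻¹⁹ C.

866 pA

I_n = √(2qI·B)
2qI·B = 2 × 1.602×10⁻¹⁹ × 3.41×10⁻⁸ × 6.86×10⁷ = 7.49×10⁻¹⁹ A²
I_n = √(7.49×10⁻¹⁹) = 8.66×10⁻¹⁰ A = 866 pA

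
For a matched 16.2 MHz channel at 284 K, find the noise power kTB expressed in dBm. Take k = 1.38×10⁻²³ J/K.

−102.0 dBm

P_n = kTB = 1.38×10⁻²³ × 284 × 1.62×10⁷ = 6.35×10⁻¹⁴ W
In dBm: 10 log₁₀(6.35×10⁻¹⁴ / 10⁻³) = −102.0 dBm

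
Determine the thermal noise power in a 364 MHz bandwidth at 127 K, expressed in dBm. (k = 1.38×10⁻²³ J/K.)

−92.0 dBm

P_n = kTB = 1.38×10⁻²³ × 127 × 3.64×10⁸ = 6.38×10⁻¹³ W
In dBm: 10 log₁₀(6.38×10⁻¹³ / 10⁻³) = −92.0 dBm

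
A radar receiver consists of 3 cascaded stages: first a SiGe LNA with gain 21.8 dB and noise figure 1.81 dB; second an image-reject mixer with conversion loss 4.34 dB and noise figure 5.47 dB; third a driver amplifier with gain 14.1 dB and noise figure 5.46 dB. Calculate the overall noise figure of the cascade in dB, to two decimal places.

Convert to linear (a loss of L dB is a gain of −L dB): F_i = 10^(NF_i/10), G_i = 10^(G_i,dB/10)
  Stage 1: F_1 = 10^(1.81/10) = 1.517, G_1 = 10^(21.8/10) = 151.4
  Stage 2: F_2 = 10^(5.47/10) = 3.524, G_2 = 10^(−4.34/10) = 0.3681
  Stage 3: F_3 = 10^(5.46/10) = 3.516, G_3 = 10^(14.1/10) = 25.70
Friis cascade:
  F = 1.517 + (3.524 − 1)/151.4 + (3.516 − 1)/55.72 = 1.579
NF = 10 log₁₀(1.579) = 1.98 dB

1.98 dB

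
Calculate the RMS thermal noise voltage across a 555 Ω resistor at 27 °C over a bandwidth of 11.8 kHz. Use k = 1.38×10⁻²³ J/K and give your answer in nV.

329 nV

T = 27 °C + 273.15 = 300.15 K
V_n = √(4kTRB)
4kTRB = 4 × 1.38×10⁻²³ × 300.15 × 5.55×10² × 1.18×10⁴ = 1.09×10⁻¹³ V²
V_n = √(1.09×10⁻¹³) = 3.29×10⁻⁷ V = 329 nV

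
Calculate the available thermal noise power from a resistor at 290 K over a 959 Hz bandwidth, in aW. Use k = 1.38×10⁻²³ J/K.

3.84 aW

P_n = kTB = 1.38×10⁻²³ × 290 × 9.59×10² = 3.84×10⁻¹⁸ W = 3.84 aW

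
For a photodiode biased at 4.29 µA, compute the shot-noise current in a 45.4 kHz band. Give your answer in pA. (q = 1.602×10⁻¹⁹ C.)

I_n = √(2qI·B)
2qI·B = 2 × 1.602×10⁻¹⁹ × 4.29×10⁻⁶ × 4.54×10⁴ = 6.24×10⁻²⁰ A²
I_n = √(6.24×10⁻²⁰) = 2.50×10⁻¹⁰ A = 250 pA

250 pA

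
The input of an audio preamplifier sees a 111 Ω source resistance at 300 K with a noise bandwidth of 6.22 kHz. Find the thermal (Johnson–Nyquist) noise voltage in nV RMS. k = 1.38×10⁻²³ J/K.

V_n = √(4kTRB)
4kTRB = 4 × 1.38×10⁻²³ × 300 × 1.11×10² × 6.22×10³ = 1.14×10⁻¹⁴ V²
V_n = √(1.14×10⁻¹⁴) = 1.07×10⁻⁷ V = 107 nV

107 nV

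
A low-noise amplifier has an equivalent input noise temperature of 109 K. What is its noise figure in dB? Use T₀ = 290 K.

1.39 dB

F = 1 + T_e/T₀ = 1 + 109/290 = 1.37586
NF = 10 log₁₀(1.37586) = 1.39 dB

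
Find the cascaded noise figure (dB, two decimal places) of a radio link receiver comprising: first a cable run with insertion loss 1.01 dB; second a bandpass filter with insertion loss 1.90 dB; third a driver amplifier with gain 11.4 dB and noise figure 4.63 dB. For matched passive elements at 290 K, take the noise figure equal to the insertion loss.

7.54 dB

Convert to linear (a loss of L dB is a gain of −L dB): F_i = 10^(NF_i/10), G_i = 10^(G_i,dB/10)
  Stage 1: F_1 = 10^(1.01/10) = 1.262, G_1 = 10^(−1.01/10) = 0.7925
  Stage 2: F_2 = 10^(1.90/10) = 1.549, G_2 = 10^(−1.90/10) = 0.6457
  Stage 3: F_3 = 10^(4.63/10) = 2.904, G_3 = 10^(11.4/10) = 13.80
Friis cascade:
  F = 1.262 + (1.549 − 1)/0.7925 + (2.904 − 1)/0.5117 = 5.675
NF = 10 log₁₀(5.675) = 7.54 dB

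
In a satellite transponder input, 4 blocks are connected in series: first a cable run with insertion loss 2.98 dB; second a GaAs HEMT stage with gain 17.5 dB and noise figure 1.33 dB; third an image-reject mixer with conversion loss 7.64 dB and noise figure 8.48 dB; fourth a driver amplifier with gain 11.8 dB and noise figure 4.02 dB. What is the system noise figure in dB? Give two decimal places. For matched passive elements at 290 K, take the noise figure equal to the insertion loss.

5.08 dB

Convert to linear (a loss of L dB is a gain of −L dB): F_i = 10^(NF_i/10), G_i = 10^(G_i,dB/10)
  Stage 1: F_1 = 10^(2.98/10) = 1.986, G_1 = 10^(−2.98/10) = 0.5035
  Stage 2: F_2 = 10^(1.33/10) = 1.358, G_2 = 10^(17.5/10) = 56.23
  Stage 3: F_3 = 10^(8.48/10) = 7.047, G_3 = 10^(−7.64/10) = 0.1722
  Stage 4: F_4 = 10^(4.02/10) = 2.523, G_4 = 10^(11.8/10) = 15.14
Friis cascade:
  F = 1.986 + (1.358 − 1)/0.5035 + (7.047 − 1)/28.31 + (2.523 − 1)/4.875 = 3.224
NF = 10 log₁₀(3.224) = 5.08 dB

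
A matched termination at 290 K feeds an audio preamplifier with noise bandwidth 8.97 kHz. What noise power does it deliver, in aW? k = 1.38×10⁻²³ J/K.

35.9 aW

P_n = kTB = 1.38×10⁻²³ × 290 × 8.97×10³ = 3.59×10⁻¹⁷ W = 35.9 aW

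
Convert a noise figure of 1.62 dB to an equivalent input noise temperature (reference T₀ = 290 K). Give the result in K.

131 K

F = 10^(1.62/10) = 1.45211
T_e = (F − 1)·T₀ = (1.45211 − 1) × 290 = 131 K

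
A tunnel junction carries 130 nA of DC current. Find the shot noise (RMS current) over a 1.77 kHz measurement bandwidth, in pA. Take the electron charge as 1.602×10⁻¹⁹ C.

I_n = √(2qI·B)
2qI·B = 2 × 1.602×10⁻¹⁹ × 1.30×10⁻⁷ × 1.77×10³ = 7.37×10⁻²³ A²
I_n = √(7.37×10⁻²³) = 8.59×10⁻¹² A = 8.59 pA

8.59 pA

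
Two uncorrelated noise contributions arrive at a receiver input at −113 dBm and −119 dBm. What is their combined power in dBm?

−112.0 dBm

Convert to linear, add, convert back:
P₁ = 5.01×10⁻¹⁵ W, P₂ = 1.26×10⁻¹⁵ W
P_tot = 6.27×10⁻¹⁵ W → 10 log₁₀(P_tot / 10⁻³) = −112.0 dBm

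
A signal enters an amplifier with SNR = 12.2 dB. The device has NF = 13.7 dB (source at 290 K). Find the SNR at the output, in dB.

By definition F = SNR_in/SNR_out, so in dB: SNR_out = SNR_in − NF
SNR_out = 12.2 − 13.7 = −1.5 dB

−1.5 dB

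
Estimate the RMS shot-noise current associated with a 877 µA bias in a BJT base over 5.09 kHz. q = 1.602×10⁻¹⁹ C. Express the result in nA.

I_n = √(2qI·B)
2qI·B = 2 × 1.602×10⁻¹⁹ × 8.77×10⁻⁴ × 5.09×10³ = 1.43×10⁻¹⁸ A²
I_n = √(1.43×10⁻¹⁸) = 1.20×10⁻⁹ A = 1.20 nA

1.20 nA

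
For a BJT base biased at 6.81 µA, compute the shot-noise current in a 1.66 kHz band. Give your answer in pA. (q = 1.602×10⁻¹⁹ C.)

60.2 pA

I_n = √(2qI·B)
2qI·B = 2 × 1.602×10⁻¹⁹ × 6.81×10⁻⁶ × 1.66×10³ = 3.62×10⁻²¹ A²
I_n = √(3.62×10⁻²¹) = 6.02×10⁻¹¹ A = 60.2 pA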